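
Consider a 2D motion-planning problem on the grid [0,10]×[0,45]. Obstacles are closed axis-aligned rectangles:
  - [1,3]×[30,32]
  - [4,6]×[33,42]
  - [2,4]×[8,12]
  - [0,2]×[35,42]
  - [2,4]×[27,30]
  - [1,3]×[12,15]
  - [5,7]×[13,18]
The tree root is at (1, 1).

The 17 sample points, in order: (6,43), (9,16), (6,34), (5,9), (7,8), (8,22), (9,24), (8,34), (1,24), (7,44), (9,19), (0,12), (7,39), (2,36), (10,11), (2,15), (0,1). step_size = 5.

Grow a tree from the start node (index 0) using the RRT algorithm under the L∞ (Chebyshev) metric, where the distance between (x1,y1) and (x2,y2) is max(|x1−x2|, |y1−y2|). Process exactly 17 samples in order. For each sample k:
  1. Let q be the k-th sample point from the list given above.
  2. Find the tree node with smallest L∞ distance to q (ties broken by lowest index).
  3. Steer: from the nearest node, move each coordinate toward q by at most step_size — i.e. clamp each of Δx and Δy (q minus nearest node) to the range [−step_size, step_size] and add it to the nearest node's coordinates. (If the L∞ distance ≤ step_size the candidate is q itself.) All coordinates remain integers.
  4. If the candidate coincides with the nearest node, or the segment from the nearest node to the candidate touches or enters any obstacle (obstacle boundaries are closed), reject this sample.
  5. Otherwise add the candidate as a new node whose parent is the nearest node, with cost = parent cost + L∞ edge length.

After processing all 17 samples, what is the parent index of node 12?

1. q=(6,43) nearest=0 d=42 new=(6,6) → add node 1 parent=0 cost=5
2. q=(9,16) nearest=1 d=10 new=(9,11) → add node 2 parent=1 cost=10
3. q=(6,34) nearest=2 d=23 new=(6,16) → blocked by [5,7]×[13,18], reject
4. q=(5,9) nearest=1 d=3 new=(5,9) → add node 3 parent=1 cost=8
5. q=(7,8) nearest=1 d=2 new=(7,8) → add node 4 parent=1 cost=7
6. q=(8,22) nearest=2 d=11 new=(8,16) → add node 5 parent=2 cost=15
7. q=(9,24) nearest=5 d=8 new=(9,21) → add node 6 parent=5 cost=20
8. q=(8,34) nearest=6 d=13 new=(8,26) → add node 7 parent=6 cost=25
9. q=(1,24) nearest=7 d=7 new=(3,24) → add node 8 parent=7 cost=30
10. q=(7,44) nearest=7 d=18 new=(7,31) → add node 9 parent=7 cost=30
11. q=(9,19) nearest=6 d=2 new=(9,19) → add node 10 parent=6 cost=22
12. q=(0,12) nearest=3 d=5 new=(0,12) → blocked by [2,4]×[8,12], reject
13. q=(7,39) nearest=9 d=8 new=(7,36) → add node 11 parent=9 cost=35
14. q=(2,36) nearest=9 d=5 new=(2,36) → blocked by [4,6]×[33,42], reject
15. q=(10,11) nearest=2 d=1 new=(10,11) → add node 12 parent=2 cost=11
16. q=(2,15) nearest=3 d=6 new=(2,14) → blocked by [2,4]×[8,12], reject
17. q=(0,1) nearest=0 d=1 new=(0,1) → add node 13 parent=0 cost=1

Parent of node 12: 2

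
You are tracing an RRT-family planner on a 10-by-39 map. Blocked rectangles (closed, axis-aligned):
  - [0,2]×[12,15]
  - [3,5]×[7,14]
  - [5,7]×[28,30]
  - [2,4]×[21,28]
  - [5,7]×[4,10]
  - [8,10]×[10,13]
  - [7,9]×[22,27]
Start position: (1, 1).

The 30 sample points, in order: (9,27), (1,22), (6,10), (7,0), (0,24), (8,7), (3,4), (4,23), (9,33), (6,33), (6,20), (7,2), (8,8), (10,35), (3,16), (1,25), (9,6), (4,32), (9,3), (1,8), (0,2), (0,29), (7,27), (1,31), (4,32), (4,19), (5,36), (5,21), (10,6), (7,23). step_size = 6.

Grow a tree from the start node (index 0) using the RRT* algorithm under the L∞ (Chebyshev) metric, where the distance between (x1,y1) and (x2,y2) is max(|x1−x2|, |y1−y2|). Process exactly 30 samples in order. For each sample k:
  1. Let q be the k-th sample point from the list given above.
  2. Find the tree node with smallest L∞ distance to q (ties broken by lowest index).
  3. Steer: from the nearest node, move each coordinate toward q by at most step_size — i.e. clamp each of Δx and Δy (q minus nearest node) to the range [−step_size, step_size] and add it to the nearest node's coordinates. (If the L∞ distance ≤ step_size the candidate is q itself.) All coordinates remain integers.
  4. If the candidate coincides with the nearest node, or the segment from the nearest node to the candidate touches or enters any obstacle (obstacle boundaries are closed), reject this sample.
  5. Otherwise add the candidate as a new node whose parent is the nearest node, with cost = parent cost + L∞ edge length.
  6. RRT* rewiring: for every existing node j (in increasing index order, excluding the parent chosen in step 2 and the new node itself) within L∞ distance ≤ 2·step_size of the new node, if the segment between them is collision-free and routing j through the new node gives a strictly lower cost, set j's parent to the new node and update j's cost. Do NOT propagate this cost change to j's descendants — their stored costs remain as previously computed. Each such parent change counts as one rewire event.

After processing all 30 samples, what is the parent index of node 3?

Parent of node 3: 0

1. q=(9,27) nearest=0 d=26 new=(7,7) → blocked by [5,7]×[4,10], reject
2. q=(1,22) nearest=0 d=21 new=(1,7) → add node 1 parent=0 cost=6
3. q=(6,10) nearest=1 d=5 new=(6,10) → blocked by [3,5]×[7,14], reject
4. q=(7,0) nearest=0 d=6 new=(7,0) → add node 2 parent=0 cost=6
5. q=(0,24) nearest=1 d=17 new=(0,13) → blocked by [0,2]×[12,15], reject
6. q=(8,7) nearest=0 d=7 new=(7,7) → blocked by [5,7]×[4,10], reject
7. q=(3,4) nearest=0 d=3 new=(3,4) → add node 3 parent=0 cost=3
8. q=(4,23) nearest=1 d=16 new=(4,13) → blocked by [3,5]×[7,14], reject
9. q=(9,33) nearest=1 d=26 new=(7,13) → blocked by [3,5]×[7,14], reject
10. q=(6,33) nearest=1 d=26 new=(6,13) → blocked by [3,5]×[7,14], reject
11. q=(6,20) nearest=1 d=13 new=(6,13) → blocked by [3,5]×[7,14], reject
12. q=(7,2) nearest=2 d=2 new=(7,2) → add node 4 parent=2 cost=8
13. q=(8,8) nearest=3 d=5 new=(8,8) → blocked by [5,7]×[4,10], reject
14. q=(10,35) nearest=1 d=28 new=(7,13) → blocked by [3,5]×[7,14], reject
15. q=(3,16) nearest=1 d=9 new=(3,13) → blocked by [3,5]×[7,14], reject
16. q=(1,25) nearest=1 d=18 new=(1,13) → blocked by [0,2]×[12,15], reject
17. q=(9,6) nearest=4 d=4 new=(9,6) → add node 5 parent=4 cost=12
18. q=(4,32) nearest=1 d=25 new=(4,13) → blocked by [3,5]×[7,14], reject
19. q=(9,3) nearest=4 d=2 new=(9,3) → add node 6 parent=4 cost=10
20. q=(1,8) nearest=1 d=1 new=(1,8) → add node 7 parent=1 cost=7
21. q=(0,2) nearest=0 d=1 new=(0,2) → add node 8 parent=0 cost=1
22. q=(0,29) nearest=7 d=21 new=(0,14) → blocked by [0,2]×[12,15], reject
23. q=(7,27) nearest=7 d=19 new=(7,14) → blocked by [3,5]×[7,14], reject
24. q=(1,31) nearest=7 d=23 new=(1,14) → blocked by [0,2]×[12,15], reject
25. q=(4,32) nearest=7 d=24 new=(4,14) → blocked by [3,5]×[7,14], reject
26. q=(4,19) nearest=7 d=11 new=(4,14) → blocked by [3,5]×[7,14], reject
27. q=(5,36) nearest=7 d=28 new=(5,14) → blocked by [3,5]×[7,14], reject
28. q=(5,21) nearest=7 d=13 new=(5,14) → blocked by [3,5]×[7,14], reject
29. q=(10,6) nearest=5 d=1 new=(10,6) → add node 9 parent=5 cost=13
30. q=(7,23) nearest=7 d=15 new=(7,14) → blocked by [3,5]×[7,14], reject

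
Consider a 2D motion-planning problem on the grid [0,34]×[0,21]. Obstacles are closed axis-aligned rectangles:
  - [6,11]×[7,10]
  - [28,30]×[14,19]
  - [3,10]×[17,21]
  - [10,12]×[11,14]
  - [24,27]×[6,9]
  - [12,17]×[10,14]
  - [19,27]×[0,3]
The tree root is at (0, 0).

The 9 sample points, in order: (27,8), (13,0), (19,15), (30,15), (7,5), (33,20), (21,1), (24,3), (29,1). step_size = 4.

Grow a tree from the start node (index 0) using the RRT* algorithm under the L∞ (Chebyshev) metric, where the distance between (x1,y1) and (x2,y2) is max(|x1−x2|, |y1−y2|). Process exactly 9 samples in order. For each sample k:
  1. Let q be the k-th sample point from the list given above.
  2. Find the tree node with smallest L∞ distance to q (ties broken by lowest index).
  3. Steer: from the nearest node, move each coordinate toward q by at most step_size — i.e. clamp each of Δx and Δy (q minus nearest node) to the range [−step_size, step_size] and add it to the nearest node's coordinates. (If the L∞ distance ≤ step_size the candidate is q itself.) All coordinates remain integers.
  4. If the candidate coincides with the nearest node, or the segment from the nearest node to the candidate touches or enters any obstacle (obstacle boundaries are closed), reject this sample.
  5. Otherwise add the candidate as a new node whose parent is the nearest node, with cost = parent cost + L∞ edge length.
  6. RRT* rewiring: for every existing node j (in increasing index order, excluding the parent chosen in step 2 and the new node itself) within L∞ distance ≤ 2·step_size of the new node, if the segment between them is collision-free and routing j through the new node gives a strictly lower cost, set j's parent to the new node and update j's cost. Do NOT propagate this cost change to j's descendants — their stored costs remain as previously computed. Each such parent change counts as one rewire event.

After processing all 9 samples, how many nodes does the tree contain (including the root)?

1. q=(27,8) nearest=0 d=27 new=(4,4) → add node 1 parent=0 cost=4
2. q=(13,0) nearest=1 d=9 new=(8,0) → add node 2 parent=1 cost=8
3. q=(19,15) nearest=1 d=15 new=(8,8) → blocked by [6,11]×[7,10], reject
4. q=(30,15) nearest=2 d=22 new=(12,4) → add node 3 parent=2 cost=12
5. q=(7,5) nearest=1 d=3 new=(7,5) → add node 4 parent=1 cost=7
6. q=(33,20) nearest=3 d=21 new=(16,8) → add node 5 parent=3 cost=16
7. q=(21,1) nearest=5 d=7 new=(20,4) → add node 6 parent=5 cost=20
8. q=(24,3) nearest=6 d=4 new=(24,3) → blocked by [19,27]×[0,3], reject
9. q=(29,1) nearest=6 d=9 new=(24,1) → blocked by [19,27]×[0,3], reject

Node count: 7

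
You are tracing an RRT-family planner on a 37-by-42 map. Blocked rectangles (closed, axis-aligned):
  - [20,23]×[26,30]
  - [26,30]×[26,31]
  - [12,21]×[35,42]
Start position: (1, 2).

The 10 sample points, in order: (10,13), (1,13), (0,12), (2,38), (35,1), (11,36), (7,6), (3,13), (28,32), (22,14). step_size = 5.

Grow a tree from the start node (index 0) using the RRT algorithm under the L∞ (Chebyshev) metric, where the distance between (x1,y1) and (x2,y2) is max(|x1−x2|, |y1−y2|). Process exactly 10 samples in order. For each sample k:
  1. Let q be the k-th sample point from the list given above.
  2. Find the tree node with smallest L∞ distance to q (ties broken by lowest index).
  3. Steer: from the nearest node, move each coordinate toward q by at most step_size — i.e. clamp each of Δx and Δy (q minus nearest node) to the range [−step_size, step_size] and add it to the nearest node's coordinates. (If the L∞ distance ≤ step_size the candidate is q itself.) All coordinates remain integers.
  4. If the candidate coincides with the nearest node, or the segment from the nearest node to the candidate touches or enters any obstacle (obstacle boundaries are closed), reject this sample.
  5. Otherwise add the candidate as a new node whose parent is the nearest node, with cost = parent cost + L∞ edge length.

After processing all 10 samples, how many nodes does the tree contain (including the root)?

1. q=(10,13) nearest=0 d=11 new=(6,7) → add node 1 parent=0 cost=5
2. q=(1,13) nearest=1 d=6 new=(1,12) → add node 2 parent=1 cost=10
3. q=(0,12) nearest=2 d=1 new=(0,12) → add node 3 parent=2 cost=11
4. q=(2,38) nearest=2 d=26 new=(2,17) → add node 4 parent=2 cost=15
5. q=(35,1) nearest=1 d=29 new=(11,2) → add node 5 parent=1 cost=10
6. q=(11,36) nearest=4 d=19 new=(7,22) → add node 6 parent=4 cost=20
7. q=(7,6) nearest=1 d=1 new=(7,6) → add node 7 parent=1 cost=6
8. q=(3,13) nearest=2 d=2 new=(3,13) → add node 8 parent=2 cost=12
9. q=(28,32) nearest=6 d=21 new=(12,27) → add node 9 parent=6 cost=25
10. q=(22,14) nearest=5 d=12 new=(16,7) → add node 10 parent=5 cost=15

Node count: 11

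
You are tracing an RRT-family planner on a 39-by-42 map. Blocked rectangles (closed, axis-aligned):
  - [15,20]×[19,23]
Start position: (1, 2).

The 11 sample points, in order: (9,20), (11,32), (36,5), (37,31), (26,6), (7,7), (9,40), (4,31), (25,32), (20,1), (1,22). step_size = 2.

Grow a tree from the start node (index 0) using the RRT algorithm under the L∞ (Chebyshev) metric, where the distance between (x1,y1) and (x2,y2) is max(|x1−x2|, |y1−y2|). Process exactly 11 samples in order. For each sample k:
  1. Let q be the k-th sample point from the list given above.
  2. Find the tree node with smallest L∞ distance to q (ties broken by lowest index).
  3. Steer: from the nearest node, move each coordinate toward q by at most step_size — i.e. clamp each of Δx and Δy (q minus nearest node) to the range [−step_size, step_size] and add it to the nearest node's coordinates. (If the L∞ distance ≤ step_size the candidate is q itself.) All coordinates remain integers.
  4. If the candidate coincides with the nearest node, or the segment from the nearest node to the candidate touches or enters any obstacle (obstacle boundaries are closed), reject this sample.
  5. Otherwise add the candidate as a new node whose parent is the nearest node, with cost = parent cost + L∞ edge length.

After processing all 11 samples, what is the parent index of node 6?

1. q=(9,20) nearest=0 d=18 new=(3,4) → add node 1 parent=0 cost=2
2. q=(11,32) nearest=1 d=28 new=(5,6) → add node 2 parent=1 cost=4
3. q=(36,5) nearest=2 d=31 new=(7,5) → add node 3 parent=2 cost=6
4. q=(37,31) nearest=3 d=30 new=(9,7) → add node 4 parent=3 cost=8
5. q=(26,6) nearest=4 d=17 new=(11,6) → add node 5 parent=4 cost=10
6. q=(7,7) nearest=2 d=2 new=(7,7) → add node 6 parent=2 cost=6
7. q=(9,40) nearest=4 d=33 new=(9,9) → add node 7 parent=4 cost=10
8. q=(4,31) nearest=7 d=22 new=(7,11) → add node 8 parent=7 cost=12
9. q=(25,32) nearest=8 d=21 new=(9,13) → add node 9 parent=8 cost=14
10. q=(20,1) nearest=5 d=9 new=(13,4) → add node 10 parent=5 cost=12
11. q=(1,22) nearest=9 d=9 new=(7,15) → add node 11 parent=9 cost=16

Parent of node 6: 2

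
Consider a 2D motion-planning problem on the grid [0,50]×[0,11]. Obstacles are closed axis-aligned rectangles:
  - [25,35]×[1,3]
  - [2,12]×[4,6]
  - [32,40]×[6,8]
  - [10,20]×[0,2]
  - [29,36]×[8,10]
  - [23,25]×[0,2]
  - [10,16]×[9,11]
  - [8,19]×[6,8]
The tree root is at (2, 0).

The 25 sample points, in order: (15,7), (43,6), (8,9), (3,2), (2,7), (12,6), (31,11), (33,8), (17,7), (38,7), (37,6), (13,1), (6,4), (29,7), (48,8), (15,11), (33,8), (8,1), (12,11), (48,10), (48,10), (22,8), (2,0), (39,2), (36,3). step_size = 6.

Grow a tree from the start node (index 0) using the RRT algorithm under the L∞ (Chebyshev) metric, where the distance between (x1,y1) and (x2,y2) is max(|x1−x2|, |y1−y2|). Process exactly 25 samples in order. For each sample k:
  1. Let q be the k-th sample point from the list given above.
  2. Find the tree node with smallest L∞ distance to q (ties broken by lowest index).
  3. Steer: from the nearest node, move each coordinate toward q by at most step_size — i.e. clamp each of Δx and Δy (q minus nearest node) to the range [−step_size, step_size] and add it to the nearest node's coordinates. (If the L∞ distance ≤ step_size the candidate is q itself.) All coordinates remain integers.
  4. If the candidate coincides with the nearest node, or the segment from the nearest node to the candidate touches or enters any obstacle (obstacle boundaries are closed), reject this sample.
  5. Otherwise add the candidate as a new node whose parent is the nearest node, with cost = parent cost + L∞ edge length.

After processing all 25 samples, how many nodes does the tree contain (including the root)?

Node count: 4

1. q=(15,7) nearest=0 d=13 new=(8,6) → blocked by [2,12]×[4,6], reject
2. q=(43,6) nearest=0 d=41 new=(8,6) → blocked by [2,12]×[4,6], reject
3. q=(8,9) nearest=0 d=9 new=(8,6) → blocked by [2,12]×[4,6], reject
4. q=(3,2) nearest=0 d=2 new=(3,2) → add node 1 parent=0 cost=2
5. q=(2,7) nearest=1 d=5 new=(2,7) → blocked by [2,12]×[4,6], reject
6. q=(12,6) nearest=1 d=9 new=(9,6) → blocked by [2,12]×[4,6], reject
7. q=(31,11) nearest=1 d=28 new=(9,8) → blocked by [2,12]×[4,6], reject
8. q=(33,8) nearest=1 d=30 new=(9,8) → blocked by [2,12]×[4,6], reject
9. q=(17,7) nearest=1 d=14 new=(9,7) → blocked by [2,12]×[4,6], reject
10. q=(38,7) nearest=1 d=35 new=(9,7) → blocked by [2,12]×[4,6], reject
11. q=(37,6) nearest=1 d=34 new=(9,6) → blocked by [2,12]×[4,6], reject
12. q=(13,1) nearest=1 d=10 new=(9,1) → add node 2 parent=1 cost=8
13. q=(6,4) nearest=1 d=3 new=(6,4) → blocked by [2,12]×[4,6], reject
14. q=(29,7) nearest=2 d=20 new=(15,7) → blocked by [2,12]×[4,6], reject
15. q=(48,8) nearest=2 d=39 new=(15,7) → blocked by [2,12]×[4,6], reject
16. q=(15,11) nearest=2 d=10 new=(15,7) → blocked by [2,12]×[4,6], reject
17. q=(33,8) nearest=2 d=24 new=(15,7) → blocked by [2,12]×[4,6], reject
18. q=(8,1) nearest=2 d=1 new=(8,1) → add node 3 parent=2 cost=9
19. q=(12,11) nearest=1 d=9 new=(9,8) → blocked by [2,12]×[4,6], reject
20. q=(48,10) nearest=2 d=39 new=(15,7) → blocked by [2,12]×[4,6], reject
21. q=(48,10) nearest=2 d=39 new=(15,7) → blocked by [2,12]×[4,6], reject
22. q=(22,8) nearest=2 d=13 new=(15,7) → blocked by [2,12]×[4,6], reject
23. q=(2,0) nearest=0 d=0 → coincident, reject
24. q=(39,2) nearest=2 d=30 new=(15,2) → blocked by [10,20]×[0,2], reject
25. q=(36,3) nearest=2 d=27 new=(15,3) → blocked by [10,20]×[0,2], reject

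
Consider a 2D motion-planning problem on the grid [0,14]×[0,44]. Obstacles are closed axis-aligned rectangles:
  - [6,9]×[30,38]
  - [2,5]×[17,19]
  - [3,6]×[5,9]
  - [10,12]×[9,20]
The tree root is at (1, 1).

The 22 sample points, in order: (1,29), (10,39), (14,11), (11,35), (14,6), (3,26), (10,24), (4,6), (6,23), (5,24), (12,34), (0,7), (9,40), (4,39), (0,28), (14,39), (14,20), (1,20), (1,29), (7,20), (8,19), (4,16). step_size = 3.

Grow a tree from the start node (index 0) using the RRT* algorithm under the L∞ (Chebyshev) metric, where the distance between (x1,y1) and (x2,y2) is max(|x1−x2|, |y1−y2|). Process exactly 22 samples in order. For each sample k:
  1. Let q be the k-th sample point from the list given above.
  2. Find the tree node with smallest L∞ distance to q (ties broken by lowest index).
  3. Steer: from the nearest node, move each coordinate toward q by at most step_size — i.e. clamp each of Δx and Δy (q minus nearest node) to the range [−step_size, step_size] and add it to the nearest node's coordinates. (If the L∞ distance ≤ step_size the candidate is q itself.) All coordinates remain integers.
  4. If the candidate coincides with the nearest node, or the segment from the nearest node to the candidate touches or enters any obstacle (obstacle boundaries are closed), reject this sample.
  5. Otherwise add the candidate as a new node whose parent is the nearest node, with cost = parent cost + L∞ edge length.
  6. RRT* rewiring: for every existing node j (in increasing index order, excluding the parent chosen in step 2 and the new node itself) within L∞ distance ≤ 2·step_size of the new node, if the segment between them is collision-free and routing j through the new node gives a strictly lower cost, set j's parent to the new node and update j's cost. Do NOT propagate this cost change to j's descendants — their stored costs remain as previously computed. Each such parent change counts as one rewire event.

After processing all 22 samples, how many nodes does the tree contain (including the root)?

Node count: 13

1. q=(1,29) nearest=0 d=28 new=(1,4) → add node 1 parent=0 cost=3
2. q=(10,39) nearest=1 d=35 new=(4,7) → blocked by [3,6]×[5,9], reject
3. q=(14,11) nearest=0 d=13 new=(4,4) → add node 2 parent=0 cost=3
4. q=(11,35) nearest=1 d=31 new=(4,7) → blocked by [3,6]×[5,9], reject
5. q=(14,6) nearest=2 d=10 new=(7,6) → blocked by [3,6]×[5,9], reject
6. q=(3,26) nearest=1 d=22 new=(3,7) → blocked by [3,6]×[5,9], reject
7. q=(10,24) nearest=1 d=20 new=(4,7) → blocked by [3,6]×[5,9], reject
8. q=(4,6) nearest=2 d=2 new=(4,6) → blocked by [3,6]×[5,9], reject
9. q=(6,23) nearest=1 d=19 new=(4,7) → blocked by [3,6]×[5,9], reject
10. q=(5,24) nearest=1 d=20 new=(4,7) → blocked by [3,6]×[5,9], reject
11. q=(12,34) nearest=1 d=30 new=(4,7) → blocked by [3,6]×[5,9], reject
12. q=(0,7) nearest=1 d=3 new=(0,7) → add node 3 parent=1 cost=6
13. q=(9,40) nearest=3 d=33 new=(3,10) → add node 4 parent=3 cost=9
14. q=(4,39) nearest=4 d=29 new=(4,13) → add node 5 parent=4 cost=12
15. q=(0,28) nearest=5 d=15 new=(1,16) → add node 6 parent=5 cost=15
16. q=(14,39) nearest=6 d=23 new=(4,19) → blocked by [2,5]×[17,19], reject
17. q=(14,20) nearest=5 d=10 new=(7,16) → add node 7 parent=5 cost=15
18. q=(1,20) nearest=6 d=4 new=(1,19) → add node 8 parent=6 cost=18
19. q=(1,29) nearest=8 d=10 new=(1,22) → add node 9 parent=8 cost=21
20. q=(7,20) nearest=7 d=4 new=(7,19) → add node 10 parent=7 cost=18
21. q=(8,19) nearest=10 d=1 new=(8,19) → add node 11 parent=10 cost=19
22. q=(4,16) nearest=5 d=3 new=(4,16) → add node 12 parent=5 cost=15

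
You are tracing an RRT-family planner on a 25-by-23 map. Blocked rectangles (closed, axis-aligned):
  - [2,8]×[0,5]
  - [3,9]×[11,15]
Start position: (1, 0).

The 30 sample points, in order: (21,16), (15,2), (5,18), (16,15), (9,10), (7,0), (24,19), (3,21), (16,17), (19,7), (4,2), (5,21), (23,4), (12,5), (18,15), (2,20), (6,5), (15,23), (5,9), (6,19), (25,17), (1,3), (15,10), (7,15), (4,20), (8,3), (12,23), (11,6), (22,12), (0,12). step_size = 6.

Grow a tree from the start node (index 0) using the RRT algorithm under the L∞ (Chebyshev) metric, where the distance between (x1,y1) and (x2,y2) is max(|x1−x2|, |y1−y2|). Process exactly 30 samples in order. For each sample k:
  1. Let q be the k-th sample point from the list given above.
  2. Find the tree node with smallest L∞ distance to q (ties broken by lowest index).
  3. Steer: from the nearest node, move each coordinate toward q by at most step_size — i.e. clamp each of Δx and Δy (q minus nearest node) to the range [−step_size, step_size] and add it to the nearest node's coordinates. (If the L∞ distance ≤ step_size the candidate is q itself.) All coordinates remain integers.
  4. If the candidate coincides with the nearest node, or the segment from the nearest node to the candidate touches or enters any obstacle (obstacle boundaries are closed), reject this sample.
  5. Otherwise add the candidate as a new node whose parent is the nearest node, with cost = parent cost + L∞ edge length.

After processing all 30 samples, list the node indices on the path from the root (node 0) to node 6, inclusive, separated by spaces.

1. q=(21,16) nearest=0 d=20 new=(7,6) → blocked by [2,8]×[0,5], reject
2. q=(15,2) nearest=0 d=14 new=(7,2) → blocked by [2,8]×[0,5], reject
3. q=(5,18) nearest=0 d=18 new=(5,6) → blocked by [2,8]×[0,5], reject
4. q=(16,15) nearest=0 d=15 new=(7,6) → blocked by [2,8]×[0,5], reject
5. q=(9,10) nearest=0 d=10 new=(7,6) → blocked by [2,8]×[0,5], reject
6. q=(7,0) nearest=0 d=6 new=(7,0) → blocked by [2,8]×[0,5], reject
7. q=(24,19) nearest=0 d=23 new=(7,6) → blocked by [2,8]×[0,5], reject
8. q=(3,21) nearest=0 d=21 new=(3,6) → blocked by [2,8]×[0,5], reject
9. q=(16,17) nearest=0 d=17 new=(7,6) → blocked by [2,8]×[0,5], reject
10. q=(19,7) nearest=0 d=18 new=(7,6) → blocked by [2,8]×[0,5], reject
11. q=(4,2) nearest=0 d=3 new=(4,2) → blocked by [2,8]×[0,5], reject
12. q=(5,21) nearest=0 d=21 new=(5,6) → blocked by [2,8]×[0,5], reject
13. q=(23,4) nearest=0 d=22 new=(7,4) → blocked by [2,8]×[0,5], reject
14. q=(12,5) nearest=0 d=11 new=(7,5) → blocked by [2,8]×[0,5], reject
15. q=(18,15) nearest=0 d=17 new=(7,6) → blocked by [2,8]×[0,5], reject
16. q=(2,20) nearest=0 d=20 new=(2,6) → add node 1 parent=0 cost=6
17. q=(6,5) nearest=1 d=4 new=(6,5) → blocked by [2,8]×[0,5], reject
18. q=(15,23) nearest=1 d=17 new=(8,12) → blocked by [3,9]×[11,15], reject
19. q=(5,9) nearest=1 d=3 new=(5,9) → add node 2 parent=1 cost=9
20. q=(6,19) nearest=2 d=10 new=(6,15) → blocked by [3,9]×[11,15], reject
21. q=(25,17) nearest=2 d=20 new=(11,15) → blocked by [3,9]×[11,15], reject
22. q=(1,3) nearest=0 d=3 new=(1,3) → add node 3 parent=0 cost=3
23. q=(15,10) nearest=2 d=10 new=(11,10) → add node 4 parent=2 cost=15
24. q=(7,15) nearest=4 d=5 new=(7,15) → blocked by [3,9]×[11,15], reject
25. q=(4,20) nearest=4 d=10 new=(5,16) → blocked by [3,9]×[11,15], reject
26. q=(8,3) nearest=1 d=6 new=(8,3) → blocked by [2,8]×[0,5], reject
27. q=(12,23) nearest=4 d=13 new=(12,16) → add node 5 parent=4 cost=21
28. q=(11,6) nearest=4 d=4 new=(11,6) → add node 6 parent=4 cost=19
29. q=(22,12) nearest=5 d=10 new=(18,12) → add node 7 parent=5 cost=27
30. q=(0,12) nearest=2 d=5 new=(0,12) → add node 8 parent=2 cost=14

Path: 0 1 2 4 6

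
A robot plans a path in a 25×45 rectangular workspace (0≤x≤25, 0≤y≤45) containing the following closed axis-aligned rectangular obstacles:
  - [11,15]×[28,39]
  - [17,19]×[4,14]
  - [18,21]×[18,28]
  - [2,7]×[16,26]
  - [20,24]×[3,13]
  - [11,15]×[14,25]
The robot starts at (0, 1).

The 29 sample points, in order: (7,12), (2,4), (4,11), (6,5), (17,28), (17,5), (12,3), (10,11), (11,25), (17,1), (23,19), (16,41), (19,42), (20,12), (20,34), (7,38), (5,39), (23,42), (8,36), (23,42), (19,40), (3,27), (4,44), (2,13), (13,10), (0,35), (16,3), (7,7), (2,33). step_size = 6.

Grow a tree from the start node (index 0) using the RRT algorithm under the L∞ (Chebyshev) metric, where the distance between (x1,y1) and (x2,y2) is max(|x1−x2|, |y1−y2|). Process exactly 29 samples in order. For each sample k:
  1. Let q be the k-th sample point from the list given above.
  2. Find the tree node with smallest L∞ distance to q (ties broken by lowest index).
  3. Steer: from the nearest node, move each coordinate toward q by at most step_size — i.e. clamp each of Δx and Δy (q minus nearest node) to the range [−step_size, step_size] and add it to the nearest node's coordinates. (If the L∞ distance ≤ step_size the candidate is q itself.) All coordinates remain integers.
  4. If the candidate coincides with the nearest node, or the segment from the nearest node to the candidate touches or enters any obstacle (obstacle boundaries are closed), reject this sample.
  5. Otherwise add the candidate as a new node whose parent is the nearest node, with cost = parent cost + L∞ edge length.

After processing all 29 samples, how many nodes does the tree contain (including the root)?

Node count: 15

1. q=(7,12) nearest=0 d=11 new=(6,7) → add node 1 parent=0 cost=6
2. q=(2,4) nearest=0 d=3 new=(2,4) → add node 2 parent=0 cost=3
3. q=(4,11) nearest=1 d=4 new=(4,11) → add node 3 parent=1 cost=10
4. q=(6,5) nearest=1 d=2 new=(6,5) → add node 4 parent=1 cost=8
5. q=(17,28) nearest=3 d=17 new=(10,17) → add node 5 parent=3 cost=16
6. q=(17,5) nearest=1 d=11 new=(12,5) → add node 6 parent=1 cost=12
7. q=(12,3) nearest=6 d=2 new=(12,3) → add node 7 parent=6 cost=14
8. q=(10,11) nearest=1 d=4 new=(10,11) → add node 8 parent=1 cost=10
9. q=(11,25) nearest=5 d=8 new=(11,23) → blocked by [11,15]×[14,25], reject
10. q=(17,1) nearest=6 d=5 new=(17,1) → add node 9 parent=6 cost=17
11. q=(23,19) nearest=5 d=13 new=(16,19) → blocked by [11,15]×[14,25], reject
12. q=(16,41) nearest=5 d=24 new=(16,23) → blocked by [11,15]×[14,25], reject
13. q=(19,42) nearest=5 d=25 new=(16,23) → blocked by [11,15]×[14,25], reject
14. q=(20,12) nearest=6 d=8 new=(18,11) → blocked by [17,19]×[4,14], reject
15. q=(20,34) nearest=5 d=17 new=(16,23) → blocked by [11,15]×[14,25], reject
16. q=(7,38) nearest=5 d=21 new=(7,23) → blocked by [2,7]×[16,26], reject
17. q=(5,39) nearest=5 d=22 new=(5,23) → blocked by [2,7]×[16,26], reject
18. q=(23,42) nearest=5 d=25 new=(16,23) → blocked by [11,15]×[14,25], reject
19. q=(8,36) nearest=5 d=19 new=(8,23) → add node 10 parent=5 cost=22
20. q=(23,42) nearest=10 d=19 new=(14,29) → blocked by [11,15]×[28,39], reject
21. q=(19,40) nearest=10 d=17 new=(14,29) → blocked by [11,15]×[28,39], reject
22. q=(3,27) nearest=10 d=5 new=(3,27) → blocked by [2,7]×[16,26], reject
23. q=(4,44) nearest=10 d=21 new=(4,29) → blocked by [2,7]×[16,26], reject
24. q=(2,13) nearest=3 d=2 new=(2,13) → add node 11 parent=3 cost=12
25. q=(13,10) nearest=8 d=3 new=(13,10) → add node 12 parent=8 cost=13
26. q=(0,35) nearest=10 d=12 new=(2,29) → blocked by [2,7]×[16,26], reject
27. q=(16,3) nearest=9 d=2 new=(16,3) → add node 13 parent=9 cost=19
28. q=(7,7) nearest=1 d=1 new=(7,7) → add node 14 parent=1 cost=7
29. q=(2,33) nearest=10 d=10 new=(2,29) → blocked by [2,7]×[16,26], reject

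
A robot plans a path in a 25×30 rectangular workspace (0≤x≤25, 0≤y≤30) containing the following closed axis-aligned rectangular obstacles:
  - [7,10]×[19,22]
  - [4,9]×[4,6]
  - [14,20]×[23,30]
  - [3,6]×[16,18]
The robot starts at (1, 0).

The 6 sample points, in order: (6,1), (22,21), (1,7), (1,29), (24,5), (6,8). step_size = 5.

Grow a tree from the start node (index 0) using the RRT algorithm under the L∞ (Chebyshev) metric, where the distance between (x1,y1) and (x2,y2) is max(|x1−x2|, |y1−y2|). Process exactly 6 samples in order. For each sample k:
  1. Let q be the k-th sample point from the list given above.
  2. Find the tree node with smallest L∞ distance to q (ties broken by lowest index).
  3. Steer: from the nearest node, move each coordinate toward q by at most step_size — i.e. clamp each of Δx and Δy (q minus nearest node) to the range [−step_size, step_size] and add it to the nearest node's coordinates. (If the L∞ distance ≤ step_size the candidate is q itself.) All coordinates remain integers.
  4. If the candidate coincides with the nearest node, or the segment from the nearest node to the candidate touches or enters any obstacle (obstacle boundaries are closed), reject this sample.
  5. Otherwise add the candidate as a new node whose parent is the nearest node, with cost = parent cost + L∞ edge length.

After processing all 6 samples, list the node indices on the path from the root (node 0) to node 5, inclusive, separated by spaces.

Path: 0 1 2 5

1. q=(6,1) nearest=0 d=5 new=(6,1) → add node 1 parent=0 cost=5
2. q=(22,21) nearest=1 d=20 new=(11,6) → blocked by [4,9]×[4,6], reject
3. q=(1,7) nearest=1 d=6 new=(1,6) → add node 2 parent=1 cost=10
4. q=(1,29) nearest=2 d=23 new=(1,11) → add node 3 parent=2 cost=15
5. q=(24,5) nearest=1 d=18 new=(11,5) → add node 4 parent=1 cost=10
6. q=(6,8) nearest=2 d=5 new=(6,8) → add node 5 parent=2 cost=15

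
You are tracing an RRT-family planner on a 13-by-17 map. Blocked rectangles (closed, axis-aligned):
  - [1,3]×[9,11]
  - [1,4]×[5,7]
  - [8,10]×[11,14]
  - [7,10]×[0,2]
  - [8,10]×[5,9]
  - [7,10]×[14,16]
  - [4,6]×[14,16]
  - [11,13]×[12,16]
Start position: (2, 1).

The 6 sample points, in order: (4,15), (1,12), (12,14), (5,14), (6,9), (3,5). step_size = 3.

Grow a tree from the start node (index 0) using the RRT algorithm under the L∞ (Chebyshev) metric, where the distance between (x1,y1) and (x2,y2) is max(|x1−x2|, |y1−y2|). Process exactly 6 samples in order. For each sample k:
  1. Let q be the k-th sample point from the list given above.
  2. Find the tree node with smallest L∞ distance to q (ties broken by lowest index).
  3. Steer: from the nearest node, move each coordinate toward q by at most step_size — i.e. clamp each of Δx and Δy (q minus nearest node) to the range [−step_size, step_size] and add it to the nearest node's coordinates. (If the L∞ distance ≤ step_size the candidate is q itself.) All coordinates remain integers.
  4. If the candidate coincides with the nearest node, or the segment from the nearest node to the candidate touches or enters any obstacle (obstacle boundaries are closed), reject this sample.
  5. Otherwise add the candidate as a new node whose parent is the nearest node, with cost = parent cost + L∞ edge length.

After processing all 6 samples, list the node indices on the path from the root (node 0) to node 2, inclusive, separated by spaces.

1. q=(4,15) nearest=0 d=14 new=(4,4) → add node 1 parent=0 cost=3
2. q=(1,12) nearest=1 d=8 new=(1,7) → blocked by [1,4]×[5,7], reject
3. q=(12,14) nearest=1 d=10 new=(7,7) → add node 2 parent=1 cost=6
4. q=(5,14) nearest=2 d=7 new=(5,10) → add node 3 parent=2 cost=9
5. q=(6,9) nearest=3 d=1 new=(6,9) → add node 4 parent=3 cost=10
6. q=(3,5) nearest=1 d=1 new=(3,5) → blocked by [1,4]×[5,7], reject

Path: 0 1 2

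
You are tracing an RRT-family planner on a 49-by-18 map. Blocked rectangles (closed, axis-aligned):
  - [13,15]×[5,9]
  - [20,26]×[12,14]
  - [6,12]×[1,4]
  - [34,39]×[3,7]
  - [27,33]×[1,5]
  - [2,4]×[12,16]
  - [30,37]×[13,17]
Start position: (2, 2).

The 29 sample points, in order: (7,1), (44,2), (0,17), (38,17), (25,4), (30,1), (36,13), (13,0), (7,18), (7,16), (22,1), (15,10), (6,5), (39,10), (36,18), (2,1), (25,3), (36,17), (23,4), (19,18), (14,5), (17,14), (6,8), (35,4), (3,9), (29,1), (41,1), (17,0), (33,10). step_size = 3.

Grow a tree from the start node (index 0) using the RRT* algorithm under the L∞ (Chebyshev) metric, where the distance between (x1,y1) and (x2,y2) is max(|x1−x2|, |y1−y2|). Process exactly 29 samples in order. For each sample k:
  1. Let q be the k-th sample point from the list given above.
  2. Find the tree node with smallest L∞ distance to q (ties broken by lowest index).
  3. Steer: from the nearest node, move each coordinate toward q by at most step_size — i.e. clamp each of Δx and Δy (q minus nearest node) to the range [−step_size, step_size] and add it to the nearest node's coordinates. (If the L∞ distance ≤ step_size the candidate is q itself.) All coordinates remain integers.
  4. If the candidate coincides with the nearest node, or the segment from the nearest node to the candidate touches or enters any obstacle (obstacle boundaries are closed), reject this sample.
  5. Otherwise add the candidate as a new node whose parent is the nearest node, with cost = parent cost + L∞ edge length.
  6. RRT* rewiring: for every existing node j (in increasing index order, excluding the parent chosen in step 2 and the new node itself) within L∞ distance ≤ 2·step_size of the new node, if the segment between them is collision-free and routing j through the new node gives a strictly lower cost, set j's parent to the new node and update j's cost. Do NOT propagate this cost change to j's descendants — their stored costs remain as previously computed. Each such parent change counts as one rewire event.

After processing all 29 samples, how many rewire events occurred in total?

Rewire events: 1

1. q=(7,1) nearest=0 d=5 new=(5,1) → add node 1 parent=0 cost=3
2. q=(44,2) nearest=1 d=39 new=(8,2) → blocked by [6,12]×[1,4], reject
3. q=(0,17) nearest=0 d=15 new=(0,5) → add node 2 parent=0 cost=3
4. q=(38,17) nearest=1 d=33 new=(8,4) → blocked by [6,12]×[1,4], reject
5. q=(25,4) nearest=1 d=20 new=(8,4) → blocked by [6,12]×[1,4], reject
6. q=(30,1) nearest=1 d=25 new=(8,1) → blocked by [6,12]×[1,4], reject
7. q=(36,13) nearest=1 d=31 new=(8,4) → blocked by [6,12]×[1,4], reject
8. q=(13,0) nearest=1 d=8 new=(8,0) → add node 3 parent=1 cost=6
9. q=(7,18) nearest=2 d=13 new=(3,8) → add node 4 parent=2 cost=6
10. q=(7,16) nearest=4 d=8 new=(6,11) → add node 5 parent=4 cost=9
11. q=(22,1) nearest=3 d=14 new=(11,1) → blocked by [6,12]×[1,4], reject
12. q=(15,10) nearest=5 d=9 new=(9,10) → add node 6 parent=5 cost=12
13. q=(6,5) nearest=4 d=3 new=(6,5) → add node 7 parent=4 cost=9
14. q=(39,10) nearest=6 d=30 new=(12,10) → add node 8 parent=6 cost=15
15. q=(36,18) nearest=8 d=24 new=(15,13) → add node 9 parent=8 cost=18
16. q=(2,1) nearest=0 d=1 new=(2,1) → add node 10 parent=0 cost=1; rewire 7→10 (5<9)
17. q=(25,3) nearest=9 d=10 new=(18,10) → add node 11 parent=9 cost=21
18. q=(36,17) nearest=11 d=18 new=(21,13) → blocked by [20,26]×[12,14], reject
19. q=(23,4) nearest=11 d=6 new=(21,7) → add node 12 parent=11 cost=24
20. q=(19,18) nearest=9 d=5 new=(18,16) → add node 13 parent=9 cost=21
21. q=(14,5) nearest=6 d=5 new=(12,7) → add node 14 parent=6 cost=15
22. q=(17,14) nearest=9 d=2 new=(17,14) → add node 15 parent=9 cost=20
23. q=(6,8) nearest=4 d=3 new=(6,8) → add node 16 parent=4 cost=9
24. q=(35,4) nearest=12 d=14 new=(24,4) → add node 17 parent=12 cost=27
25. q=(3,9) nearest=4 d=1 new=(3,9) → add node 18 parent=4 cost=7
26. q=(29,1) nearest=17 d=5 new=(27,1) → blocked by [27,33]×[1,5], reject
27. q=(41,1) nearest=17 d=17 new=(27,1) → blocked by [27,33]×[1,5], reject
28. q=(17,0) nearest=12 d=7 new=(18,4) → add node 19 parent=12 cost=27
29. q=(33,10) nearest=17 d=9 new=(27,7) → add node 20 parent=17 cost=30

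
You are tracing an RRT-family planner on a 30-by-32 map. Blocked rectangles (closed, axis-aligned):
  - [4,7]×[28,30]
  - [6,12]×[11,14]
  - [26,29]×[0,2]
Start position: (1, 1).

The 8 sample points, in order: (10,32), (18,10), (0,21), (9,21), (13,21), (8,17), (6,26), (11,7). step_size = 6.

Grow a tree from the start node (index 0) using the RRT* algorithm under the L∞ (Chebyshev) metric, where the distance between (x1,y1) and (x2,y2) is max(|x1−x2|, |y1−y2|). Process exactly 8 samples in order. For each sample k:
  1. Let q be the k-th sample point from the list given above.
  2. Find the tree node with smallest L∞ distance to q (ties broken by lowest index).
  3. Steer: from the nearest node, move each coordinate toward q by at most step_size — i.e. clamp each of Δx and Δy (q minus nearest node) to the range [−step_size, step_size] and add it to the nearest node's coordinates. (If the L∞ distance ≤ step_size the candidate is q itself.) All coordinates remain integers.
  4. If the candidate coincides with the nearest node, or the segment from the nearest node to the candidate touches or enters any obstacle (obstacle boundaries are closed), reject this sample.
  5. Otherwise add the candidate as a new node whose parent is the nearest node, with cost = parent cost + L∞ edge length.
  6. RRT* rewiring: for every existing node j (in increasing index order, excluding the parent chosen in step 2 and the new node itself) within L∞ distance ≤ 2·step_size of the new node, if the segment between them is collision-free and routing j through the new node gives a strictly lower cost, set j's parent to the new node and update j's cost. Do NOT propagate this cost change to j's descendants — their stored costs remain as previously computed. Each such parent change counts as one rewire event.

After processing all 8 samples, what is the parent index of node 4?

1. q=(10,32) nearest=0 d=31 new=(7,7) → add node 1 parent=0 cost=6
2. q=(18,10) nearest=1 d=11 new=(13,10) → add node 2 parent=1 cost=12
3. q=(0,21) nearest=2 d=13 new=(7,16) → blocked by [6,12]×[11,14], reject
4. q=(9,21) nearest=2 d=11 new=(9,16) → blocked by [6,12]×[11,14], reject
5. q=(13,21) nearest=2 d=11 new=(13,16) → add node 3 parent=2 cost=18
6. q=(8,17) nearest=3 d=5 new=(8,17) → add node 4 parent=3 cost=23
7. q=(6,26) nearest=4 d=9 new=(6,23) → add node 5 parent=4 cost=29
8. q=(11,7) nearest=2 d=3 new=(11,7) → add node 6 parent=2 cost=15

Parent of node 4: 3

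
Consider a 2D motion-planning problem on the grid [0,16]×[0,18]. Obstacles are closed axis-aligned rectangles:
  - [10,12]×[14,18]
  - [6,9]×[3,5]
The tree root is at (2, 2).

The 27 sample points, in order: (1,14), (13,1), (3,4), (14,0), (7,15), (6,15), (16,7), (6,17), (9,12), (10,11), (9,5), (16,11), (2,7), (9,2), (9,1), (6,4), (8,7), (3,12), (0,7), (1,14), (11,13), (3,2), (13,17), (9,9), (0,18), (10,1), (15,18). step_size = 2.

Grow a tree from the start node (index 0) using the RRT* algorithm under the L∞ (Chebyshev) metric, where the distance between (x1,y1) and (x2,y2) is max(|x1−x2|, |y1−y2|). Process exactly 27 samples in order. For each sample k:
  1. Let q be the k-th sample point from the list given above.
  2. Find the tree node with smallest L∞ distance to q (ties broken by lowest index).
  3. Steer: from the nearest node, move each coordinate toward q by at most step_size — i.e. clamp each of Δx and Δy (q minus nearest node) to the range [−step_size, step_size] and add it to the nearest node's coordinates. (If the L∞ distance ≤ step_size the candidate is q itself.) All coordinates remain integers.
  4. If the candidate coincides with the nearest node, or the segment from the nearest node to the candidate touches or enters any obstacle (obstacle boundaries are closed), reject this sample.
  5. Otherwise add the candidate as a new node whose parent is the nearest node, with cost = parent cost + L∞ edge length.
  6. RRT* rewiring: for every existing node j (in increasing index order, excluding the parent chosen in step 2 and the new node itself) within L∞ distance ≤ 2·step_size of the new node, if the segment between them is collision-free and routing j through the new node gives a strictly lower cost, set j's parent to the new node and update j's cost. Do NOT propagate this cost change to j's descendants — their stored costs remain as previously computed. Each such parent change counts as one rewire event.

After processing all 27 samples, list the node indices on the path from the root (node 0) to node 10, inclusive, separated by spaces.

Path: 0 1 5 6 8 9 10

1. q=(1,14) nearest=0 d=12 new=(1,4) → add node 1 parent=0 cost=2
2. q=(13,1) nearest=0 d=11 new=(4,1) → add node 2 parent=0 cost=2
3. q=(3,4) nearest=0 d=2 new=(3,4) → add node 3 parent=0 cost=2
4. q=(14,0) nearest=2 d=10 new=(6,0) → add node 4 parent=2 cost=4
5. q=(7,15) nearest=1 d=11 new=(3,6) → add node 5 parent=1 cost=4
6. q=(6,15) nearest=5 d=9 new=(5,8) → add node 6 parent=5 cost=6
7. q=(16,7) nearest=4 d=10 new=(8,2) → add node 7 parent=4 cost=6
8. q=(6,17) nearest=6 d=9 new=(6,10) → add node 8 parent=6 cost=8
9. q=(9,12) nearest=8 d=3 new=(8,12) → add node 9 parent=8 cost=10
10. q=(10,11) nearest=9 d=2 new=(10,11) → add node 10 parent=9 cost=12
11. q=(9,5) nearest=7 d=3 new=(9,4) → blocked by [6,9]×[3,5], reject
12. q=(16,11) nearest=10 d=6 new=(12,11) → add node 11 parent=10 cost=14
13. q=(2,7) nearest=5 d=1 new=(2,7) → add node 12 parent=5 cost=5
14. q=(9,2) nearest=7 d=1 new=(9,2) → add node 13 parent=7 cost=7
15. q=(9,1) nearest=7 d=1 new=(9,1) → add node 14 parent=7 cost=7
16. q=(6,4) nearest=7 d=2 new=(6,4) → blocked by [6,9]×[3,5], reject
17. q=(8,7) nearest=6 d=3 new=(7,7) → add node 15 parent=6 cost=8
18. q=(3,12) nearest=8 d=3 new=(4,12) → add node 16 parent=8 cost=10
19. q=(0,7) nearest=12 d=2 new=(0,7) → add node 17 parent=12 cost=7
20. q=(1,14) nearest=16 d=3 new=(2,14) → add node 18 parent=16 cost=12
21. q=(11,13) nearest=10 d=2 new=(11,13) → add node 19 parent=10 cost=14
22. q=(3,2) nearest=0 d=1 new=(3,2) → add node 20 parent=0 cost=1
23. q=(13,17) nearest=19 d=4 new=(13,15) → blocked by [10,12]×[14,18], reject
24. q=(9,9) nearest=10 d=2 new=(9,9) → add node 21 parent=10 cost=14
25. q=(0,18) nearest=18 d=4 new=(0,16) → add node 22 parent=18 cost=14
26. q=(10,1) nearest=13 d=1 new=(10,1) → add node 23 parent=13 cost=8
27. q=(15,18) nearest=19 d=5 new=(13,15) → blocked by [10,12]×[14,18], reject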